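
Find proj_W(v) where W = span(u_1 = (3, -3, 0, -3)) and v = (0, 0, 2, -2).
proj_W(v) = (2/3, -2/3, 0, -2/3)

Set up U = [u_1 | ... | u_1] ∈ R^(4×1). The projector onto W = col(U) is P = U (U^T U)^(-1) U^T.
Compute U^T U =
  [27],
and U^T v = (6).
Solve U^T U · c = U^T v for the coefficients: c = (2/9). The projection is proj_W(v) = U c.
Check: (v - proj_W(v)) · u_1 = 0  (should be 0).
Result: proj_W(v) = (2/3, -2/3, 0, -2/3).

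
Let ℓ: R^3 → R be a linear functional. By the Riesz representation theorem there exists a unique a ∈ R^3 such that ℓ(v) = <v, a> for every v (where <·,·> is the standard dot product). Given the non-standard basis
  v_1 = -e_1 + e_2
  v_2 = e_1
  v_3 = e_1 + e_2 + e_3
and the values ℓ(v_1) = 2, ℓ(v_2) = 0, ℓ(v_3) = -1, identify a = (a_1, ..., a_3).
a = (0, 2, -3)

Write a = (a_1, ..., a_3) in the standard basis. For each basis vector v_i, ℓ(v_i) = <v_i, a> is a linear equation in the a_j's. Collect the n equations into a matrix system V a = ℓ, where row i of V is v_i (expressed in the standard basis). Since V is invertible (lower-triangular with 1s on the diagonal, up to permutation), solve by back-substitution:
  V =
[[-1, 1, 0],
 [1, 0, 0],
 [1, 1, 1]]
  V a = (2, 0, -1)
Solving gives a = (0, 2, -3).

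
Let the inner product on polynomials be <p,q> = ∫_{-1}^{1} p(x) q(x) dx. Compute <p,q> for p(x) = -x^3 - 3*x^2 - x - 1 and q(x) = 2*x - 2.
<p,q> = 88/15

Expand the product: p(x)·q(x) = -2*x^4 - 4*x^3 + 4*x^2 + 2.
∫_{-1}^{1} of each monomial x^k gives [2/(k+1) if k even, 0 if k odd]. Integrating term-by-term (or equivalently evaluating the antiderivative F(x) = -2*x^5/5 - x^4 + 4*x^3/3 + 2*x at the endpoints):
  F(1) − F(−1) = 29/15 − (-59/15) = 88/15.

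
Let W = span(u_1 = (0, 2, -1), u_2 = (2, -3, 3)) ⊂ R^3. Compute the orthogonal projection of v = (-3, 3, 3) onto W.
proj_W(v) = (-6/29, 33/29, -21/29)

Set up U = [u_1 | ... | u_2] ∈ R^(3×2). The projector onto W = col(U) is P = U (U^T U)^(-1) U^T.
Compute U^T U =
  [5, -9]
  [-9, 22],
and U^T v = (3, -6).
Solve U^T U · c = U^T v for the coefficients: c = (12/29, -3/29). The projection is proj_W(v) = U c.
Check: (v - proj_W(v)) · u_1 = 0  (should be 0).
Check: (v - proj_W(v)) · u_2 = 0  (should be 0).
Result: proj_W(v) = (-6/29, 33/29, -21/29).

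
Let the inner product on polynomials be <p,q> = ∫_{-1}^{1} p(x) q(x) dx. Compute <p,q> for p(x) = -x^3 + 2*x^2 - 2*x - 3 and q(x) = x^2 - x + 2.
<p,q> = -44/5

Expand the product: p(x)·q(x) = -x^5 + 3*x^4 - 6*x^3 + 3*x^2 - x - 6.
∫_{-1}^{1} of each monomial x^k gives [2/(k+1) if k even, 0 if k odd]. Integrating term-by-term (or equivalently evaluating the antiderivative F(x) = -x^6/6 + 3*x^5/5 - 3*x^4/2 + x^3 - x^2/2 - 6*x at the endpoints):
  F(1) − F(−1) = -197/30 − (67/30) = -44/5.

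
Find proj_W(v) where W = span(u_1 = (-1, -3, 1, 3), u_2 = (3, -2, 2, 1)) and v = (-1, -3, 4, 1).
proj_W(v) = (51/148, -419/148, 209/148, 367/148)

Set up U = [u_1 | ... | u_2] ∈ R^(4×2). The projector onto W = col(U) is P = U (U^T U)^(-1) U^T.
Compute U^T U =
  [20, 8]
  [8, 18],
and U^T v = (17, 12).
Solve U^T U · c = U^T v for the coefficients: c = (105/148, 13/37). The projection is proj_W(v) = U c.
Check: (v - proj_W(v)) · u_1 = 0  (should be 0).
Check: (v - proj_W(v)) · u_2 = 0  (should be 0).
Result: proj_W(v) = (51/148, -419/148, 209/148, 367/148).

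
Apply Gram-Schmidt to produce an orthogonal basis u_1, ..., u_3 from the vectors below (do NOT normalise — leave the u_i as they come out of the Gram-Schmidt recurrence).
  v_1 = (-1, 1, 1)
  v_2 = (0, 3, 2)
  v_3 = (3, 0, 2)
Orthogonal basis:
  u_1 = (-1, 1, 1)
  u_2 = (5/3, 4/3, 1/3)
  u_3 = (9/14, -9/7, 27/14)

Apply the Gram-Schmidt recurrence
  u_1 = v_1
  u_i = v_i − Σ_{j<i} ((v_i · u_j) / (u_j · u_j)) · u_j.

Step by step this gives:
  u_1 = (-1, 1, 1)
  u_2 = (5/3, 4/3, 1/3)
  u_3 = (9/14, -9/7, 27/14)

Orthogonality check:
  u_2 · u_1 = 0 (should be 0)
  u_3 · u_1 = 0 (should be 0)
  u_3 · u_2 = 0 (should be 0)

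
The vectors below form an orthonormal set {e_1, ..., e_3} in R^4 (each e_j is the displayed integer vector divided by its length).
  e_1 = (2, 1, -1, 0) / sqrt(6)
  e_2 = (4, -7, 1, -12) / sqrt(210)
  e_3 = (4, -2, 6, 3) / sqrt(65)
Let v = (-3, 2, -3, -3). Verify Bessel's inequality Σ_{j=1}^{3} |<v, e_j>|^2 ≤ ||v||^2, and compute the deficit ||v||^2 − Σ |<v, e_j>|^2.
Σ |<v, e_j>|^2 = 375/13; ||v||^2 = 31; deficit = 28/13

Write each e_j = u_j / sqrt(<u_j, u_j>) where u_j is the displayed integer vector. Then <v, e_j> = <v, u_j> / sqrt(<u_j, u_j>), so |<v, e_j>|^2 = <v, u_j>^2 / <u_j, u_j>.
Coefficients: <v, e_1> = -1/sqrt(6), <v, e_2> = 7/sqrt(210), <v, e_3> = -43/sqrt(65).
Square and sum: Σ |<v, e_j>|^2 = 375/13.
Compute ||v||^2 = v·v = 31.
Deficit = 31 − 375/13 = 28/13 ≥ 0, confirming Bessel's inequality. (The deficit equals ||v − Σ <v,e_j> e_j||^2, the squared distance from v to span{e_j}.)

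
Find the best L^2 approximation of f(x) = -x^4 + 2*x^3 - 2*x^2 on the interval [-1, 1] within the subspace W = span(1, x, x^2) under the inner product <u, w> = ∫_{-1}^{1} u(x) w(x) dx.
g(x) = -20*x^2/7 + 6*x/5 + 3/35

The best approximation g ∈ W is the orthogonal projection of f onto W. Writing g = a_0 + a_1 x + a_2 x^2, the coefficients solve the normal equations G · a = b where
  G_{ij} = <φ_i, φ_j> and b_i = <f, φ_i>, with φ_0 = 1, φ_1 = x, φ_2 = x^2.
G =
  [2, 0, 2/3]
  [0, 2/3, 0]
  [2/3, 0, 2/5],
b = (-26/15, 4/5, -38/35).
Solving gives a_0 = 3/35, a_1 = 6/5, a_2 = -20/7, so
  g(x) = -20*x^2/7 + 6*x/5 + 3/35.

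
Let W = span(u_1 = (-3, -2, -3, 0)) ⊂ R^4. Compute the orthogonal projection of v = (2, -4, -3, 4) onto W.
proj_W(v) = (-3/2, -1, -3/2, 0)

Set up U = [u_1 | ... | u_1] ∈ R^(4×1). The projector onto W = col(U) is P = U (U^T U)^(-1) U^T.
Compute U^T U =
  [22],
and U^T v = (11).
Solve U^T U · c = U^T v for the coefficients: c = (1/2). The projection is proj_W(v) = U c.
Check: (v - proj_W(v)) · u_1 = 0  (should be 0).
Result: proj_W(v) = (-3/2, -1, -3/2, 0).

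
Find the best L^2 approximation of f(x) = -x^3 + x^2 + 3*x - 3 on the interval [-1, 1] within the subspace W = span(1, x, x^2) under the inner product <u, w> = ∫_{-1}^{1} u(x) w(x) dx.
g(x) = x^2 + 12*x/5 - 3

The best approximation g ∈ W is the orthogonal projection of f onto W. Writing g = a_0 + a_1 x + a_2 x^2, the coefficients solve the normal equations G · a = b where
  G_{ij} = <φ_i, φ_j> and b_i = <f, φ_i>, with φ_0 = 1, φ_1 = x, φ_2 = x^2.
G =
  [2, 0, 2/3]
  [0, 2/3, 0]
  [2/3, 0, 2/5],
b = (-16/3, 8/5, -8/5).
Solving gives a_0 = -3, a_1 = 12/5, a_2 = 1, so
  g(x) = x^2 + 12*x/5 - 3.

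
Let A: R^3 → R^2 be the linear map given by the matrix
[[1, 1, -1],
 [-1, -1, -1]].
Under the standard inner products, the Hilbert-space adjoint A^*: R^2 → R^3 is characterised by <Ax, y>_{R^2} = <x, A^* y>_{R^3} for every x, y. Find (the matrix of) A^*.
A^* = A^T =
[[1, -1],
 [1, -1],
 [-1, -1]]

For real matrices with standard dot products, the defining identity <Ax, y> = <x, A^* y> gives (Ax)^T y = x^T (A^*) y, i.e. x^T A^T y = x^T (A^*) y. Since this holds for all x, y, we must have A^* = A^T. Therefore
A^* =
[[1, -1],
 [1, -1],
 [-1, -1]].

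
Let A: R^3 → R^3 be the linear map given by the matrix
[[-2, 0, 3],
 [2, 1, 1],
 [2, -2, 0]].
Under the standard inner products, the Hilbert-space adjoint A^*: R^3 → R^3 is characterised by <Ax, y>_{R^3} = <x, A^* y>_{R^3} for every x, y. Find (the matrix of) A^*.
A^* = A^T =
[[-2, 2, 2],
 [0, 1, -2],
 [3, 1, 0]]

For real matrices with standard dot products, the defining identity <Ax, y> = <x, A^* y> gives (Ax)^T y = x^T (A^*) y, i.e. x^T A^T y = x^T (A^*) y. Since this holds for all x, y, we must have A^* = A^T. Therefore
A^* =
[[-2, 2, 2],
 [0, 1, -2],
 [3, 1, 0]].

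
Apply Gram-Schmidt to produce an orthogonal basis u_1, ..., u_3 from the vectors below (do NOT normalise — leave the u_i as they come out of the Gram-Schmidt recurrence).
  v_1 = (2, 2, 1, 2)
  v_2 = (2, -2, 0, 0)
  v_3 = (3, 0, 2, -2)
Orthogonal basis:
  u_1 = (2, 2, 1, 2)
  u_2 = (2, -2, 0, 0)
  u_3 = (23/26, 23/26, 22/13, -34/13)

Apply the Gram-Schmidt recurrence
  u_1 = v_1
  u_i = v_i − Σ_{j<i} ((v_i · u_j) / (u_j · u_j)) · u_j.

Step by step this gives:
  u_1 = (2, 2, 1, 2)
  u_2 = (2, -2, 0, 0)
  u_3 = (23/26, 23/26, 22/13, -34/13)

Orthogonality check:
  u_2 · u_1 = 0 (should be 0)
  u_3 · u_1 = 0 (should be 0)
  u_3 · u_2 = 0 (should be 0)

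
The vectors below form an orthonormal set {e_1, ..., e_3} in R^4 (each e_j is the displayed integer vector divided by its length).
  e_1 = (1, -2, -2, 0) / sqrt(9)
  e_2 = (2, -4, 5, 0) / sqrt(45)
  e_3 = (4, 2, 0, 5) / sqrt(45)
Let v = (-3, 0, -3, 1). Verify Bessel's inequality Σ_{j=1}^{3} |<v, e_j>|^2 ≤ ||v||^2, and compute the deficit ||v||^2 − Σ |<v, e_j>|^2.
Σ |<v, e_j>|^2 = 107/9; ||v||^2 = 19; deficit = 64/9

Write each e_j = u_j / sqrt(<u_j, u_j>) where u_j is the displayed integer vector. Then <v, e_j> = <v, u_j> / sqrt(<u_j, u_j>), so |<v, e_j>|^2 = <v, u_j>^2 / <u_j, u_j>.
Coefficients: <v, e_1> = 3/sqrt(9), <v, e_2> = -21/sqrt(45), <v, e_3> = -7/sqrt(45).
Square and sum: Σ |<v, e_j>|^2 = 107/9.
Compute ||v||^2 = v·v = 19.
Deficit = 19 − 107/9 = 64/9 ≥ 0, confirming Bessel's inequality. (The deficit equals ||v − Σ <v,e_j> e_j||^2, the squared distance from v to span{e_j}.)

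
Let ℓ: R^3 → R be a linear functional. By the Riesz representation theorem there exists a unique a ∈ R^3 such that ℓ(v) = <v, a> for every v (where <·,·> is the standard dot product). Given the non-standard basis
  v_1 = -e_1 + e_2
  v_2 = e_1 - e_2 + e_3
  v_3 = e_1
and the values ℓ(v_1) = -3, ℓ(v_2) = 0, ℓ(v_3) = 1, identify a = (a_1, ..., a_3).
a = (1, -2, -3)

Write a = (a_1, ..., a_3) in the standard basis. For each basis vector v_i, ℓ(v_i) = <v_i, a> is a linear equation in the a_j's. Collect the n equations into a matrix system V a = ℓ, where row i of V is v_i (expressed in the standard basis). Since V is invertible (lower-triangular with 1s on the diagonal, up to permutation), solve by back-substitution:
  V =
[[-1, 1, 0],
 [1, -1, 1],
 [1, 0, 0]]
  V a = (-3, 0, 1)
Solving gives a = (1, -2, -3).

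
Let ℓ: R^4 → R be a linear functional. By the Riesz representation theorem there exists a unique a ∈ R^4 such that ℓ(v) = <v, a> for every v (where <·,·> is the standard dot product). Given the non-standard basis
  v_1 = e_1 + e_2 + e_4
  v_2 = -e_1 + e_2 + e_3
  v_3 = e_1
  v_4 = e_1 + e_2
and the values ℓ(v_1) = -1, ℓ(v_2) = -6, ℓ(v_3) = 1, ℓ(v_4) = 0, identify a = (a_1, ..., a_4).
a = (1, -1, -4, -1)

Write a = (a_1, ..., a_4) in the standard basis. For each basis vector v_i, ℓ(v_i) = <v_i, a> is a linear equation in the a_j's. Collect the n equations into a matrix system V a = ℓ, where row i of V is v_i (expressed in the standard basis). Since V is invertible (lower-triangular with 1s on the diagonal, up to permutation), solve by back-substitution:
  V =
[[1, 1, 0, 1],
 [-1, 1, 1, 0],
 [1, 0, 0, 0],
 [1, 1, 0, 0]]
  V a = (-1, -6, 1, 0)
Solving gives a = (1, -1, -4, -1).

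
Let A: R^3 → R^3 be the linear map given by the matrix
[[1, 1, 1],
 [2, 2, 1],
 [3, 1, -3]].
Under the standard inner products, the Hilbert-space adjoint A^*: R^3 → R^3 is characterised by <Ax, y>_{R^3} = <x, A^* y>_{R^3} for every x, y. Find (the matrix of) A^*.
A^* = A^T =
[[1, 2, 3],
 [1, 2, 1],
 [1, 1, -3]]

For real matrices with standard dot products, the defining identity <Ax, y> = <x, A^* y> gives (Ax)^T y = x^T (A^*) y, i.e. x^T A^T y = x^T (A^*) y. Since this holds for all x, y, we must have A^* = A^T. Therefore
A^* =
[[1, 2, 3],
 [1, 2, 1],
 [1, 1, -3]].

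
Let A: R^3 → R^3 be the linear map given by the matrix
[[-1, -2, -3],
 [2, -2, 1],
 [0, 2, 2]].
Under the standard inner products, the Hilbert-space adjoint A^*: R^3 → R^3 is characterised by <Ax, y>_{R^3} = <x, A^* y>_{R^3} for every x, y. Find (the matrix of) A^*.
A^* = A^T =
[[-1, 2, 0],
 [-2, -2, 2],
 [-3, 1, 2]]

For real matrices with standard dot products, the defining identity <Ax, y> = <x, A^* y> gives (Ax)^T y = x^T (A^*) y, i.e. x^T A^T y = x^T (A^*) y. Since this holds for all x, y, we must have A^* = A^T. Therefore
A^* =
[[-1, 2, 0],
 [-2, -2, 2],
 [-3, 1, 2]].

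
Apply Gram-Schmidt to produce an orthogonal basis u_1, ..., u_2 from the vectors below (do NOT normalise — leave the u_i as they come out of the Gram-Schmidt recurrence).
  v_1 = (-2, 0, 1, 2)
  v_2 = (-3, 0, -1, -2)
Orthogonal basis:
  u_1 = (-2, 0, 1, 2)
  u_2 = (-25/9, 0, -10/9, -20/9)

Apply the Gram-Schmidt recurrence
  u_1 = v_1
  u_i = v_i − Σ_{j<i} ((v_i · u_j) / (u_j · u_j)) · u_j.

Step by step this gives:
  u_1 = (-2, 0, 1, 2)
  u_2 = (-25/9, 0, -10/9, -20/9)

Orthogonality check:
  u_2 · u_1 = 0 (should be 0)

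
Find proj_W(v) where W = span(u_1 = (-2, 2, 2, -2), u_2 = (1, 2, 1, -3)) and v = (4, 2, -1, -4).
proj_W(v) = (151/35, 62/35, -9/35, -19/5)

Set up U = [u_1 | ... | u_2] ∈ R^(4×2). The projector onto W = col(U) is P = U (U^T U)^(-1) U^T.
Compute U^T U =
  [16, 10]
  [10, 15],
and U^T v = (2, 19).
Solve U^T U · c = U^T v for the coefficients: c = (-8/7, 71/35). The projection is proj_W(v) = U c.
Check: (v - proj_W(v)) · u_1 = 0  (should be 0).
Check: (v - proj_W(v)) · u_2 = 0  (should be 0).
Result: proj_W(v) = (151/35, 62/35, -9/35, -19/5).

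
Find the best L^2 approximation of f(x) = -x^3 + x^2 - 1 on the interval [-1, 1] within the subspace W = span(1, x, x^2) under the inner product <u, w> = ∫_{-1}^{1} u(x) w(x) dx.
g(x) = x^2 - 3*x/5 - 1

The best approximation g ∈ W is the orthogonal projection of f onto W. Writing g = a_0 + a_1 x + a_2 x^2, the coefficients solve the normal equations G · a = b where
  G_{ij} = <φ_i, φ_j> and b_i = <f, φ_i>, with φ_0 = 1, φ_1 = x, φ_2 = x^2.
G =
  [2, 0, 2/3]
  [0, 2/3, 0]
  [2/3, 0, 2/5],
b = (-4/3, -2/5, -4/15).
Solving gives a_0 = -1, a_1 = -3/5, a_2 = 1, so
  g(x) = x^2 - 3*x/5 - 1.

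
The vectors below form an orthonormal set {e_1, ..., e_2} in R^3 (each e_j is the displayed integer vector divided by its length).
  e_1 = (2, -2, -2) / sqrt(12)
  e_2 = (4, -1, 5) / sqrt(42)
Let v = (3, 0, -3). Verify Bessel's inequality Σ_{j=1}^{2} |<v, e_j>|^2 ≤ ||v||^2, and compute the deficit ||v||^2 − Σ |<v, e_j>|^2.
Σ |<v, e_j>|^2 = 171/14; ||v||^2 = 18; deficit = 81/14

Write each e_j = u_j / sqrt(<u_j, u_j>) where u_j is the displayed integer vector. Then <v, e_j> = <v, u_j> / sqrt(<u_j, u_j>), so |<v, e_j>|^2 = <v, u_j>^2 / <u_j, u_j>.
Coefficients: <v, e_1> = 12/sqrt(12), <v, e_2> = -3/sqrt(42).
Square and sum: Σ |<v, e_j>|^2 = 171/14.
Compute ||v||^2 = v·v = 18.
Deficit = 18 − 171/14 = 81/14 ≥ 0, confirming Bessel's inequality. (The deficit equals ||v − Σ <v,e_j> e_j||^2, the squared distance from v to span{e_j}.)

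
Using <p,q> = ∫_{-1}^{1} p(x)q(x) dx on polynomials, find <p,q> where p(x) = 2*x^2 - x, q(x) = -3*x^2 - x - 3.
<p,q> = -86/15

Expand the product: p(x)·q(x) = -6*x^4 + x^3 - 5*x^2 + 3*x.
∫_{-1}^{1} of each monomial x^k gives [2/(k+1) if k even, 0 if k odd]. Integrating term-by-term (or equivalently evaluating the antiderivative F(x) = -6*x^5/5 + x^4/4 - 5*x^3/3 + 3*x^2/2 at the endpoints):
  F(1) − F(−1) = -67/60 − (277/60) = -86/15.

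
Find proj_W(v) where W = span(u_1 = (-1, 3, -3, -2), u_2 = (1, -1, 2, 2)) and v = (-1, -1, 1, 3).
proj_W(v) = (14/17, -12/17, 27/17, 28/17)

Set up U = [u_1 | ... | u_2] ∈ R^(4×2). The projector onto W = col(U) is P = U (U^T U)^(-1) U^T.
Compute U^T U =
  [23, -14]
  [-14, 10],
and U^T v = (-11, 8).
Solve U^T U · c = U^T v for the coefficients: c = (1/17, 15/17). The projection is proj_W(v) = U c.
Check: (v - proj_W(v)) · u_1 = 0  (should be 0).
Check: (v - proj_W(v)) · u_2 = 0  (should be 0).
Result: proj_W(v) = (14/17, -12/17, 27/17, 28/17).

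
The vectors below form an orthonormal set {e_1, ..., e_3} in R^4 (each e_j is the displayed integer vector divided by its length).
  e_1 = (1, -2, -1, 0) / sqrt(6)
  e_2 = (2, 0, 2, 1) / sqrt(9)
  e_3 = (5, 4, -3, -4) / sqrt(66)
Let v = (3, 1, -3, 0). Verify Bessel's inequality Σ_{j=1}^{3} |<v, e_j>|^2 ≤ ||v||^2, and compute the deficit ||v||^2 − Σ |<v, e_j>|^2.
Σ |<v, e_j>|^2 = 160/11; ||v||^2 = 19; deficit = 49/11

Write each e_j = u_j / sqrt(<u_j, u_j>) where u_j is the displayed integer vector. Then <v, e_j> = <v, u_j> / sqrt(<u_j, u_j>), so |<v, e_j>|^2 = <v, u_j>^2 / <u_j, u_j>.
Coefficients: <v, e_1> = 4/sqrt(6), <v, e_2> = 0/sqrt(9), <v, e_3> = 28/sqrt(66).
Square and sum: Σ |<v, e_j>|^2 = 160/11.
Compute ||v||^2 = v·v = 19.
Deficit = 19 − 160/11 = 49/11 ≥ 0, confirming Bessel's inequality. (The deficit equals ||v − Σ <v,e_j> e_j||^2, the squared distance from v to span{e_j}.)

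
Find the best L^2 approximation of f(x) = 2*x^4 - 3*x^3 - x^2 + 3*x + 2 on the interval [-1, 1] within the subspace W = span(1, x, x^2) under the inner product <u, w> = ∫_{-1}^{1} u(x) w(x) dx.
g(x) = 5*x^2/7 + 6*x/5 + 64/35

The best approximation g ∈ W is the orthogonal projection of f onto W. Writing g = a_0 + a_1 x + a_2 x^2, the coefficients solve the normal equations G · a = b where
  G_{ij} = <φ_i, φ_j> and b_i = <f, φ_i>, with φ_0 = 1, φ_1 = x, φ_2 = x^2.
G =
  [2, 0, 2/3]
  [0, 2/3, 0]
  [2/3, 0, 2/5],
b = (62/15, 4/5, 158/105).
Solving gives a_0 = 64/35, a_1 = 6/5, a_2 = 5/7, so
  g(x) = 5*x^2/7 + 6*x/5 + 64/35.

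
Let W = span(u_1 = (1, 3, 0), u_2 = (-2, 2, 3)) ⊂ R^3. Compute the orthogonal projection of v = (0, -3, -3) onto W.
proj_W(v) = (135/154, -507/154, -171/77)

Set up U = [u_1 | ... | u_2] ∈ R^(3×2). The projector onto W = col(U) is P = U (U^T U)^(-1) U^T.
Compute U^T U =
  [10, 4]
  [4, 17],
and U^T v = (-9, -15).
Solve U^T U · c = U^T v for the coefficients: c = (-93/154, -57/77). The projection is proj_W(v) = U c.
Check: (v - proj_W(v)) · u_1 = 0  (should be 0).
Check: (v - proj_W(v)) · u_2 = 0  (should be 0).
Result: proj_W(v) = (135/154, -507/154, -171/77).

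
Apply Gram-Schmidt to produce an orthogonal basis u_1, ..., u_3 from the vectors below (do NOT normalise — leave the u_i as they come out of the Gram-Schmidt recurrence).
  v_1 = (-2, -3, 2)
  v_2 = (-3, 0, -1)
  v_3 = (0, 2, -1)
Orthogonal basis:
  u_1 = (-2, -3, 2)
  u_2 = (-43/17, 12/17, -25/17)
  u_3 = (-3/22, 4/11, 9/22)

Apply the Gram-Schmidt recurrence
  u_1 = v_1
  u_i = v_i − Σ_{j<i} ((v_i · u_j) / (u_j · u_j)) · u_j.

Step by step this gives:
  u_1 = (-2, -3, 2)
  u_2 = (-43/17, 12/17, -25/17)
  u_3 = (-3/22, 4/11, 9/22)

Orthogonality check:
  u_2 · u_1 = 0 (should be 0)
  u_3 · u_1 = 0 (should be 0)
  u_3 · u_2 = 0 (should be 0)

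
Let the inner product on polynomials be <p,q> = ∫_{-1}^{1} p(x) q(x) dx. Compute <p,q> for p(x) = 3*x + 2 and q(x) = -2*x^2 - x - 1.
<p,q> = -26/3

Expand the product: p(x)·q(x) = -6*x^3 - 7*x^2 - 5*x - 2.
∫_{-1}^{1} of each monomial x^k gives [2/(k+1) if k even, 0 if k odd]. Integrating term-by-term (or equivalently evaluating the antiderivative F(x) = -3*x^4/2 - 7*x^3/3 - 5*x^2/2 - 2*x at the endpoints):
  F(1) − F(−1) = -25/3 − (1/3) = -26/3.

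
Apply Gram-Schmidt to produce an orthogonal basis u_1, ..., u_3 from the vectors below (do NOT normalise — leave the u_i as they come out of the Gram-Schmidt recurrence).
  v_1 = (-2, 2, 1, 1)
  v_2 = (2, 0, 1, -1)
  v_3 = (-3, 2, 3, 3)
Orthogonal basis:
  u_1 = (-2, 2, 1, 1)
  u_2 = (6/5, 4/5, 7/5, -3/5)
  u_3 = (1/11, -14/11, 14/11, 16/11)

Apply the Gram-Schmidt recurrence
  u_1 = v_1
  u_i = v_i − Σ_{j<i} ((v_i · u_j) / (u_j · u_j)) · u_j.

Step by step this gives:
  u_1 = (-2, 2, 1, 1)
  u_2 = (6/5, 4/5, 7/5, -3/5)
  u_3 = (1/11, -14/11, 14/11, 16/11)

Orthogonality check:
  u_2 · u_1 = 0 (should be 0)
  u_3 · u_1 = 0 (should be 0)
  u_3 · u_2 = 0 (should be 0)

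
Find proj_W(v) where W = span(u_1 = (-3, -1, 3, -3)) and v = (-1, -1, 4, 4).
proj_W(v) = (-3/7, -1/7, 3/7, -3/7)

Set up U = [u_1 | ... | u_1] ∈ R^(4×1). The projector onto W = col(U) is P = U (U^T U)^(-1) U^T.
Compute U^T U =
  [28],
and U^T v = (4).
Solve U^T U · c = U^T v for the coefficients: c = (1/7). The projection is proj_W(v) = U c.
Check: (v - proj_W(v)) · u_1 = 0  (should be 0).
Result: proj_W(v) = (-3/7, -1/7, 3/7, -3/7).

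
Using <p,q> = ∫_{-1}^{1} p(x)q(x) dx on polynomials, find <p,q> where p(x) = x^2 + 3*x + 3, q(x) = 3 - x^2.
<p,q> = 88/5

Expand the product: p(x)·q(x) = -x^4 - 3*x^3 + 9*x + 9.
∫_{-1}^{1} of each monomial x^k gives [2/(k+1) if k even, 0 if k odd]. Integrating term-by-term (or equivalently evaluating the antiderivative F(x) = -x^5/5 - 3*x^4/4 + 9*x^2/2 + 9*x at the endpoints):
  F(1) − F(−1) = 251/20 − (-101/20) = 88/5.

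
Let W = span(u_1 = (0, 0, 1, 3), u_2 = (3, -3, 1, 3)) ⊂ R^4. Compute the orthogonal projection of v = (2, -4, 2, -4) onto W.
proj_W(v) = (3, -3, -1, -3)

Set up U = [u_1 | ... | u_2] ∈ R^(4×2). The projector onto W = col(U) is P = U (U^T U)^(-1) U^T.
Compute U^T U =
  [10, 10]
  [10, 28],
and U^T v = (-10, 8).
Solve U^T U · c = U^T v for the coefficients: c = (-2, 1). The projection is proj_W(v) = U c.
Check: (v - proj_W(v)) · u_1 = 0  (should be 0).
Check: (v - proj_W(v)) · u_2 = 0  (should be 0).
Result: proj_W(v) = (3, -3, -1, -3).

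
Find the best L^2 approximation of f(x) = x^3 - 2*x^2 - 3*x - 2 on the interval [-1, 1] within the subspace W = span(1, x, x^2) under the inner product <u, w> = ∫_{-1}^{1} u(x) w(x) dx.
g(x) = -2*x^2 - 12*x/5 - 2

The best approximation g ∈ W is the orthogonal projection of f onto W. Writing g = a_0 + a_1 x + a_2 x^2, the coefficients solve the normal equations G · a = b where
  G_{ij} = <φ_i, φ_j> and b_i = <f, φ_i>, with φ_0 = 1, φ_1 = x, φ_2 = x^2.
G =
  [2, 0, 2/3]
  [0, 2/3, 0]
  [2/3, 0, 2/5],
b = (-16/3, -8/5, -32/15).
Solving gives a_0 = -2, a_1 = -12/5, a_2 = -2, so
  g(x) = -2*x^2 - 12*x/5 - 2.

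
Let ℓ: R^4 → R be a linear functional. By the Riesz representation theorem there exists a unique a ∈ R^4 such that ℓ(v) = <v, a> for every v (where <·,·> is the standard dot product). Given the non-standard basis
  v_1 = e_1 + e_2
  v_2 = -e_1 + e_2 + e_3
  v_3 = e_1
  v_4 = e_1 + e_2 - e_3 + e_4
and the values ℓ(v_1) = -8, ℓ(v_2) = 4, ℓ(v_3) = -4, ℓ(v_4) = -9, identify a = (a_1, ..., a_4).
a = (-4, -4, 4, 3)

Write a = (a_1, ..., a_4) in the standard basis. For each basis vector v_i, ℓ(v_i) = <v_i, a> is a linear equation in the a_j's. Collect the n equations into a matrix system V a = ℓ, where row i of V is v_i (expressed in the standard basis). Since V is invertible (lower-triangular with 1s on the diagonal, up to permutation), solve by back-substitution:
  V =
[[1, 1, 0, 0],
 [-1, 1, 1, 0],
 [1, 0, 0, 0],
 [1, 1, -1, 1]]
  V a = (-8, 4, -4, -9)
Solving gives a = (-4, -4, 4, 3).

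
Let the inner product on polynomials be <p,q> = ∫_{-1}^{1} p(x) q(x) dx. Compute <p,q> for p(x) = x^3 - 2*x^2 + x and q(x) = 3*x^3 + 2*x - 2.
<p,q> = 48/7

Expand the product: p(x)·q(x) = 3*x^6 - 6*x^5 + 5*x^4 - 6*x^3 + 6*x^2 - 2*x.
∫_{-1}^{1} of each monomial x^k gives [2/(k+1) if k even, 0 if k odd]. Integrating term-by-term (or equivalently evaluating the antiderivative F(x) = 3*x^7/7 - x^6 + x^5 - 3*x^4/2 + 2*x^3 - x^2 at the endpoints):
  F(1) − F(−1) = -1/14 − (-97/14) = 48/7.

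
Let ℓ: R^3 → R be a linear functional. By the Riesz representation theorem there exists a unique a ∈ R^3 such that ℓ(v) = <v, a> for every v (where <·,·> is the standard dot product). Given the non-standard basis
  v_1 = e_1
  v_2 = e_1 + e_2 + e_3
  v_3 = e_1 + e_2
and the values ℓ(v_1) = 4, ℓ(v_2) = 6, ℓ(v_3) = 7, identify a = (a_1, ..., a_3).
a = (4, 3, -1)

Write a = (a_1, ..., a_3) in the standard basis. For each basis vector v_i, ℓ(v_i) = <v_i, a> is a linear equation in the a_j's. Collect the n equations into a matrix system V a = ℓ, where row i of V is v_i (expressed in the standard basis). Since V is invertible (lower-triangular with 1s on the diagonal, up to permutation), solve by back-substitution:
  V =
[[1, 0, 0],
 [1, 1, 1],
 [1, 1, 0]]
  V a = (4, 6, 7)
Solving gives a = (4, 3, -1).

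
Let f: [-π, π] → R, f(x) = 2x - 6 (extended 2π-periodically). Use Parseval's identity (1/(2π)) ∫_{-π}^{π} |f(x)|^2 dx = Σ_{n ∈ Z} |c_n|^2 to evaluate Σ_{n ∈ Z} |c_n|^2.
Σ |c_n|^2 = 4π^2/3 + 36

Expand and integrate term by term over [-π, π]:
  ∫ (2x)^2 dx = 4·(2π^3/3); ∫ 2·2·(-6)·x dx = 0 (odd integrand); ∫ (-6)^2 dx = 36·2π.
So (1/(2π)) ∫_{-π}^{π} (2x - 6)^2 dx = 4π^2/3 + 36 = 4π^2/3 + 36.
Parseval ⇒ Σ |c_n|^2 = 4π^2/3 + 36.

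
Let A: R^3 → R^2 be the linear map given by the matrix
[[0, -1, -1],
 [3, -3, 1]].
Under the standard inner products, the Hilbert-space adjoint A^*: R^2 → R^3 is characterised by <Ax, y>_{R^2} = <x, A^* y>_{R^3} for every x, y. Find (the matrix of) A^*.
A^* = A^T =
[[0, 3],
 [-1, -3],
 [-1, 1]]

For real matrices with standard dot products, the defining identity <Ax, y> = <x, A^* y> gives (Ax)^T y = x^T (A^*) y, i.e. x^T A^T y = x^T (A^*) y. Since this holds for all x, y, we must have A^* = A^T. Therefore
A^* =
[[0, 3],
 [-1, -3],
 [-1, 1]].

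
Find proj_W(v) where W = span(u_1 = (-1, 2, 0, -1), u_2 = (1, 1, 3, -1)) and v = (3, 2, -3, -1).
proj_W(v) = (-13/17, 19/34, -33/34, -2/17)

Set up U = [u_1 | ... | u_2] ∈ R^(4×2). The projector onto W = col(U) is P = U (U^T U)^(-1) U^T.
Compute U^T U =
  [6, 2]
  [2, 12],
and U^T v = (2, -3).
Solve U^T U · c = U^T v for the coefficients: c = (15/34, -11/34). The projection is proj_W(v) = U c.
Check: (v - proj_W(v)) · u_1 = 0  (should be 0).
Check: (v - proj_W(v)) · u_2 = 0  (should be 0).
Result: proj_W(v) = (-13/17, 19/34, -33/34, -2/17).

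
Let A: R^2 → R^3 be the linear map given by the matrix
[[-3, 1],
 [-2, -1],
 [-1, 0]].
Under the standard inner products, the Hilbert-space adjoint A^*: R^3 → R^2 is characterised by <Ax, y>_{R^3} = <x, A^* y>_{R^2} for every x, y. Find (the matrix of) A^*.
A^* = A^T =
[[-3, -2, -1],
 [1, -1, 0]]

For real matrices with standard dot products, the defining identity <Ax, y> = <x, A^* y> gives (Ax)^T y = x^T (A^*) y, i.e. x^T A^T y = x^T (A^*) y. Since this holds for all x, y, we must have A^* = A^T. Therefore
A^* =
[[-3, -2, -1],
 [1, -1, 0]].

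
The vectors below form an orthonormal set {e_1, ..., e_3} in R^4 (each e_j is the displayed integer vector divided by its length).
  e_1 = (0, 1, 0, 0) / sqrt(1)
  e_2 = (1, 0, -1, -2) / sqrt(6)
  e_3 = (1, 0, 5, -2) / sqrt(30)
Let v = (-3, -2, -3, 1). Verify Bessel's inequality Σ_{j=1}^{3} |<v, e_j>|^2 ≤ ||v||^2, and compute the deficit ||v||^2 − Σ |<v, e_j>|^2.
Σ |<v, e_j>|^2 = 18; ||v||^2 = 23; deficit = 5

Write each e_j = u_j / sqrt(<u_j, u_j>) where u_j is the displayed integer vector. Then <v, e_j> = <v, u_j> / sqrt(<u_j, u_j>), so |<v, e_j>|^2 = <v, u_j>^2 / <u_j, u_j>.
Coefficients: <v, e_1> = -2/sqrt(1), <v, e_2> = -2/sqrt(6), <v, e_3> = -20/sqrt(30).
Square and sum: Σ |<v, e_j>|^2 = 18.
Compute ||v||^2 = v·v = 23.
Deficit = 23 − 18 = 5 ≥ 0, confirming Bessel's inequality. (The deficit equals ||v − Σ <v,e_j> e_j||^2, the squared distance from v to span{e_j}.)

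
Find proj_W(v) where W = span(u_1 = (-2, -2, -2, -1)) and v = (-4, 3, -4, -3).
proj_W(v) = (-2, -2, -2, -1)

Set up U = [u_1 | ... | u_1] ∈ R^(4×1). The projector onto W = col(U) is P = U (U^T U)^(-1) U^T.
Compute U^T U =
  [13],
and U^T v = (13).
Solve U^T U · c = U^T v for the coefficients: c = (1). The projection is proj_W(v) = U c.
Check: (v - proj_W(v)) · u_1 = 0  (should be 0).
Result: proj_W(v) = (-2, -2, -2, -1).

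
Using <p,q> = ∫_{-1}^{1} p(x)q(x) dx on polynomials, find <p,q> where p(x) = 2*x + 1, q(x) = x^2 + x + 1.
<p,q> = 4

Expand the product: p(x)·q(x) = 2*x^3 + 3*x^2 + 3*x + 1.
∫_{-1}^{1} of each monomial x^k gives [2/(k+1) if k even, 0 if k odd]. Integrating term-by-term (or equivalently evaluating the antiderivative F(x) = x^4/2 + x^3 + 3*x^2/2 + x at the endpoints):
  F(1) − F(−1) = 4 − (0) = 4.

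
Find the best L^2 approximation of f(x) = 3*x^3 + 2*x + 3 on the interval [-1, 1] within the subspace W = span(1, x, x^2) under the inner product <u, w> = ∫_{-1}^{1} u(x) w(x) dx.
g(x) = 19*x/5 + 3

The best approximation g ∈ W is the orthogonal projection of f onto W. Writing g = a_0 + a_1 x + a_2 x^2, the coefficients solve the normal equations G · a = b where
  G_{ij} = <φ_i, φ_j> and b_i = <f, φ_i>, with φ_0 = 1, φ_1 = x, φ_2 = x^2.
G =
  [2, 0, 2/3]
  [0, 2/3, 0]
  [2/3, 0, 2/5],
b = (6, 38/15, 2).
Solving gives a_0 = 3, a_1 = 19/5, a_2 = 0, so
  g(x) = 19*x/5 + 3.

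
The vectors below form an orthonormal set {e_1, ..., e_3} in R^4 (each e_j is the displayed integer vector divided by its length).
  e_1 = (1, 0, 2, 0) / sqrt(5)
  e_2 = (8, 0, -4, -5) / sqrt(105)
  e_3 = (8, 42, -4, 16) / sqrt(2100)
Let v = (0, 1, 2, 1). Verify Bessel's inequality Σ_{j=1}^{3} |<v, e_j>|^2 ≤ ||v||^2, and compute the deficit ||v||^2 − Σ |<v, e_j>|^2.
Σ |<v, e_j>|^2 = 6; ||v||^2 = 6; deficit = 0

Write each e_j = u_j / sqrt(<u_j, u_j>) where u_j is the displayed integer vector. Then <v, e_j> = <v, u_j> / sqrt(<u_j, u_j>), so |<v, e_j>|^2 = <v, u_j>^2 / <u_j, u_j>.
Coefficients: <v, e_1> = 4/sqrt(5), <v, e_2> = -13/sqrt(105), <v, e_3> = 50/sqrt(2100).
Square and sum: Σ |<v, e_j>|^2 = 6.
Compute ||v||^2 = v·v = 6.
Deficit = 6 − 6 = 0 ≥ 0, confirming Bessel's inequality. (The deficit equals ||v − Σ <v,e_j> e_j||^2, the squared distance from v to span{e_j}.)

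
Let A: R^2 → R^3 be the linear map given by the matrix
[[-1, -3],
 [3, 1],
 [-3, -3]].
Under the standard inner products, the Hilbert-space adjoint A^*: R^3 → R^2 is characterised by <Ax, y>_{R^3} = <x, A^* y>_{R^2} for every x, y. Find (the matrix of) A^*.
A^* = A^T =
[[-1, 3, -3],
 [-3, 1, -3]]

For real matrices with standard dot products, the defining identity <Ax, y> = <x, A^* y> gives (Ax)^T y = x^T (A^*) y, i.e. x^T A^T y = x^T (A^*) y. Since this holds for all x, y, we must have A^* = A^T. Therefore
A^* =
[[-1, 3, -3],
 [-3, 1, -3]].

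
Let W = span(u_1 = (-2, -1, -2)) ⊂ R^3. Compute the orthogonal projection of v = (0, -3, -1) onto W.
proj_W(v) = (-10/9, -5/9, -10/9)

Set up U = [u_1 | ... | u_1] ∈ R^(3×1). The projector onto W = col(U) is P = U (U^T U)^(-1) U^T.
Compute U^T U =
  [9],
and U^T v = (5).
Solve U^T U · c = U^T v for the coefficients: c = (5/9). The projection is proj_W(v) = U c.
Check: (v - proj_W(v)) · u_1 = 0  (should be 0).
Result: proj_W(v) = (-10/9, -5/9, -10/9).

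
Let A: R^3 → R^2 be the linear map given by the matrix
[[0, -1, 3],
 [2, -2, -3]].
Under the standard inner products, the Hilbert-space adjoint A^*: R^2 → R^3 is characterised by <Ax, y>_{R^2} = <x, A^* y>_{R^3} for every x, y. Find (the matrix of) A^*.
A^* = A^T =
[[0, 2],
 [-1, -2],
 [3, -3]]

For real matrices with standard dot products, the defining identity <Ax, y> = <x, A^* y> gives (Ax)^T y = x^T (A^*) y, i.e. x^T A^T y = x^T (A^*) y. Since this holds for all x, y, we must have A^* = A^T. Therefore
A^* =
[[0, 2],
 [-1, -2],
 [3, -3]].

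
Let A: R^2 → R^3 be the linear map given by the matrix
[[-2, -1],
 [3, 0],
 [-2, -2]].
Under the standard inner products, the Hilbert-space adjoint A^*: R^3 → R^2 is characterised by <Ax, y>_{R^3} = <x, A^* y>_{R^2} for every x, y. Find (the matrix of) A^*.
A^* = A^T =
[[-2, 3, -2],
 [-1, 0, -2]]

For real matrices with standard dot products, the defining identity <Ax, y> = <x, A^* y> gives (Ax)^T y = x^T (A^*) y, i.e. x^T A^T y = x^T (A^*) y. Since this holds for all x, y, we must have A^* = A^T. Therefore
A^* =
[[-2, 3, -2],
 [-1, 0, -2]].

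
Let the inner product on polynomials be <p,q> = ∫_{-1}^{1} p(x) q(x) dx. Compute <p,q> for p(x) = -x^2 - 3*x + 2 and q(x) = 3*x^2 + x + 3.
<p,q> = 54/5

Expand the product: p(x)·q(x) = -3*x^4 - 10*x^3 - 7*x + 6.
∫_{-1}^{1} of each monomial x^k gives [2/(k+1) if k even, 0 if k odd]. Integrating term-by-term (or equivalently evaluating the antiderivative F(x) = -3*x^5/5 - 5*x^4/2 - 7*x^2/2 + 6*x at the endpoints):
  F(1) − F(−1) = -3/5 − (-57/5) = 54/5.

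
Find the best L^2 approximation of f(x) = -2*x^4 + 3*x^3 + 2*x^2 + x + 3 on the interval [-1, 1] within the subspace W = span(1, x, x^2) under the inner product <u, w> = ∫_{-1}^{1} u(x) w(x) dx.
g(x) = 2*x^2/7 + 14*x/5 + 111/35

The best approximation g ∈ W is the orthogonal projection of f onto W. Writing g = a_0 + a_1 x + a_2 x^2, the coefficients solve the normal equations G · a = b where
  G_{ij} = <φ_i, φ_j> and b_i = <f, φ_i>, with φ_0 = 1, φ_1 = x, φ_2 = x^2.
G =
  [2, 0, 2/3]
  [0, 2/3, 0]
  [2/3, 0, 2/5],
b = (98/15, 28/15, 78/35).
Solving gives a_0 = 111/35, a_1 = 14/5, a_2 = 2/7, so
  g(x) = 2*x^2/7 + 14*x/5 + 111/35.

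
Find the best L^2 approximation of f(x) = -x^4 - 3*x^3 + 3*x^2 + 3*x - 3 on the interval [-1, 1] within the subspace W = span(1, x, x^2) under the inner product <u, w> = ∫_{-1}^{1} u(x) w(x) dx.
g(x) = 15*x^2/7 + 6*x/5 - 102/35

The best approximation g ∈ W is the orthogonal projection of f onto W. Writing g = a_0 + a_1 x + a_2 x^2, the coefficients solve the normal equations G · a = b where
  G_{ij} = <φ_i, φ_j> and b_i = <f, φ_i>, with φ_0 = 1, φ_1 = x, φ_2 = x^2.
G =
  [2, 0, 2/3]
  [0, 2/3, 0]
  [2/3, 0, 2/5],
b = (-22/5, 4/5, -38/35).
Solving gives a_0 = -102/35, a_1 = 6/5, a_2 = 15/7, so
  g(x) = 15*x^2/7 + 6*x/5 - 102/35.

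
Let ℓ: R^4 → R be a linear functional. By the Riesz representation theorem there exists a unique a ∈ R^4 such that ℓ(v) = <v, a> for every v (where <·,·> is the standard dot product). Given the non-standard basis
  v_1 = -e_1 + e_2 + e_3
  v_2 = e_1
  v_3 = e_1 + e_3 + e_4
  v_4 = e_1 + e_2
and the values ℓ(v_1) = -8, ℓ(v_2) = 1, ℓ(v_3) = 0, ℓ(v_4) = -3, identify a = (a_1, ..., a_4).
a = (1, -4, -3, 2)

Write a = (a_1, ..., a_4) in the standard basis. For each basis vector v_i, ℓ(v_i) = <v_i, a> is a linear equation in the a_j's. Collect the n equations into a matrix system V a = ℓ, where row i of V is v_i (expressed in the standard basis). Since V is invertible (lower-triangular with 1s on the diagonal, up to permutation), solve by back-substitution:
  V =
[[-1, 1, 1, 0],
 [1, 0, 0, 0],
 [1, 0, 1, 1],
 [1, 1, 0, 0]]
  V a = (-8, 1, 0, -3)
Solving gives a = (1, -4, -3, 2).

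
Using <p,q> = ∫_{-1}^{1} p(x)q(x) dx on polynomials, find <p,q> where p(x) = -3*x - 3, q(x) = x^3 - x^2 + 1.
<p,q> = -26/5

Expand the product: p(x)·q(x) = -3*x^4 + 3*x^2 - 3*x - 3.
∫_{-1}^{1} of each monomial x^k gives [2/(k+1) if k even, 0 if k odd]. Integrating term-by-term (or equivalently evaluating the antiderivative F(x) = -3*x^5/5 + x^3 - 3*x^2/2 - 3*x at the endpoints):
  F(1) − F(−1) = -41/10 − (11/10) = -26/5.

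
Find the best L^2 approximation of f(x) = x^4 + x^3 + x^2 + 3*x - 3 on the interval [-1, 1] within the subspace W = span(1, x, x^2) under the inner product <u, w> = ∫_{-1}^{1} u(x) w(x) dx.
g(x) = 13*x^2/7 + 18*x/5 - 108/35

The best approximation g ∈ W is the orthogonal projection of f onto W. Writing g = a_0 + a_1 x + a_2 x^2, the coefficients solve the normal equations G · a = b where
  G_{ij} = <φ_i, φ_j> and b_i = <f, φ_i>, with φ_0 = 1, φ_1 = x, φ_2 = x^2.
G =
  [2, 0, 2/3]
  [0, 2/3, 0]
  [2/3, 0, 2/5],
b = (-74/15, 12/5, -46/35).
Solving gives a_0 = -108/35, a_1 = 18/5, a_2 = 13/7, so
  g(x) = 13*x^2/7 + 18*x/5 - 108/35.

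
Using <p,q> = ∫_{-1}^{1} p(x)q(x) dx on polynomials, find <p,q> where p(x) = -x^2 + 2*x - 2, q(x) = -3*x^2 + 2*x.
<p,q> = 118/15

Expand the product: p(x)·q(x) = 3*x^4 - 8*x^3 + 10*x^2 - 4*x.
∫_{-1}^{1} of each monomial x^k gives [2/(k+1) if k even, 0 if k odd]. Integrating term-by-term (or equivalently evaluating the antiderivative F(x) = 3*x^5/5 - 2*x^4 + 10*x^3/3 - 2*x^2 at the endpoints):
  F(1) − F(−1) = -1/15 − (-119/15) = 118/15.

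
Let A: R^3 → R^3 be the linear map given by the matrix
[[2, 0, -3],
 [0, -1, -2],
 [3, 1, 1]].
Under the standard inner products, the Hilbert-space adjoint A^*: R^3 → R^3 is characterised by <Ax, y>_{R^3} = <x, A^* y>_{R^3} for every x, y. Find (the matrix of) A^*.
A^* = A^T =
[[2, 0, 3],
 [0, -1, 1],
 [-3, -2, 1]]

For real matrices with standard dot products, the defining identity <Ax, y> = <x, A^* y> gives (Ax)^T y = x^T (A^*) y, i.e. x^T A^T y = x^T (A^*) y. Since this holds for all x, y, we must have A^* = A^T. Therefore
A^* =
[[2, 0, 3],
 [0, -1, 1],
 [-3, -2, 1]].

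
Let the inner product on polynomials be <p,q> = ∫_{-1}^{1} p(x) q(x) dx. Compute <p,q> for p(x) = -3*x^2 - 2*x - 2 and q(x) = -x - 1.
<p,q> = 22/3

Expand the product: p(x)·q(x) = 3*x^3 + 5*x^2 + 4*x + 2.
∫_{-1}^{1} of each monomial x^k gives [2/(k+1) if k even, 0 if k odd]. Integrating term-by-term (or equivalently evaluating the antiderivative F(x) = 3*x^4/4 + 5*x^3/3 + 2*x^2 + 2*x at the endpoints):
  F(1) − F(−1) = 77/12 − (-11/12) = 22/3.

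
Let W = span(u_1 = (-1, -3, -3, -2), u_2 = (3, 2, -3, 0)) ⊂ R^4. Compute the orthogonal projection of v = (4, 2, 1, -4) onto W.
proj_W(v) = (1007/506, 464/253, -567/506, 10/23)

Set up U = [u_1 | ... | u_2] ∈ R^(4×2). The projector onto W = col(U) is P = U (U^T U)^(-1) U^T.
Compute U^T U =
  [23, 0]
  [0, 22],
and U^T v = (-5, 13).
Solve U^T U · c = U^T v for the coefficients: c = (-5/23, 13/22). The projection is proj_W(v) = U c.
Check: (v - proj_W(v)) · u_1 = 0  (should be 0).
Check: (v - proj_W(v)) · u_2 = 0  (should be 0).
Result: proj_W(v) = (1007/506, 464/253, -567/506, 10/23).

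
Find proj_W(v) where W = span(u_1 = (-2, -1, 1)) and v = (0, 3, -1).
proj_W(v) = (4/3, 2/3, -2/3)

Set up U = [u_1 | ... | u_1] ∈ R^(3×1). The projector onto W = col(U) is P = U (U^T U)^(-1) U^T.
Compute U^T U =
  [6],
and U^T v = (-4).
Solve U^T U · c = U^T v for the coefficients: c = (-2/3). The projection is proj_W(v) = U c.
Check: (v - proj_W(v)) · u_1 = 0  (should be 0).
Result: proj_W(v) = (4/3, 2/3, -2/3).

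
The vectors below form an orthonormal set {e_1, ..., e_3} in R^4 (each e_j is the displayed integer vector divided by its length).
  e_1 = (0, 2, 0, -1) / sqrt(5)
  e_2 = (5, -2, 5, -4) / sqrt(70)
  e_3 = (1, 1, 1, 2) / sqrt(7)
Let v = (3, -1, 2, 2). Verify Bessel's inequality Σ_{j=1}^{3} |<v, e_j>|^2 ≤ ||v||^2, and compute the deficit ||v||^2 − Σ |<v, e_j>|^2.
Σ |<v, e_j>|^2 = 35/2; ||v||^2 = 18; deficit = 1/2

Write each e_j = u_j / sqrt(<u_j, u_j>) where u_j is the displayed integer vector. Then <v, e_j> = <v, u_j> / sqrt(<u_j, u_j>), so |<v, e_j>|^2 = <v, u_j>^2 / <u_j, u_j>.
Coefficients: <v, e_1> = -4/sqrt(5), <v, e_2> = 19/sqrt(70), <v, e_3> = 8/sqrt(7).
Square and sum: Σ |<v, e_j>|^2 = 35/2.
Compute ||v||^2 = v·v = 18.
Deficit = 18 − 35/2 = 1/2 ≥ 0, confirming Bessel's inequality. (The deficit equals ||v − Σ <v,e_j> e_j||^2, the squared distance from v to span{e_j}.)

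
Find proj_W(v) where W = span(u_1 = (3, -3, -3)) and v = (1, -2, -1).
proj_W(v) = (4/3, -4/3, -4/3)

Set up U = [u_1 | ... | u_1] ∈ R^(3×1). The projector onto W = col(U) is P = U (U^T U)^(-1) U^T.
Compute U^T U =
  [27],
and U^T v = (12).
Solve U^T U · c = U^T v for the coefficients: c = (4/9). The projection is proj_W(v) = U c.
Check: (v - proj_W(v)) · u_1 = 0  (should be 0).
Result: proj_W(v) = (4/3, -4/3, -4/3).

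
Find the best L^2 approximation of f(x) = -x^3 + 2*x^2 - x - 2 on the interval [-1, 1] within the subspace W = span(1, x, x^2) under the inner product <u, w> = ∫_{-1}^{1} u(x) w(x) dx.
g(x) = 2*x^2 - 8*x/5 - 2

The best approximation g ∈ W is the orthogonal projection of f onto W. Writing g = a_0 + a_1 x + a_2 x^2, the coefficients solve the normal equations G · a = b where
  G_{ij} = <φ_i, φ_j> and b_i = <f, φ_i>, with φ_0 = 1, φ_1 = x, φ_2 = x^2.
G =
  [2, 0, 2/3]
  [0, 2/3, 0]
  [2/3, 0, 2/5],
b = (-8/3, -16/15, -8/15).
Solving gives a_0 = -2, a_1 = -8/5, a_2 = 2, so
  g(x) = 2*x^2 - 8*x/5 - 2.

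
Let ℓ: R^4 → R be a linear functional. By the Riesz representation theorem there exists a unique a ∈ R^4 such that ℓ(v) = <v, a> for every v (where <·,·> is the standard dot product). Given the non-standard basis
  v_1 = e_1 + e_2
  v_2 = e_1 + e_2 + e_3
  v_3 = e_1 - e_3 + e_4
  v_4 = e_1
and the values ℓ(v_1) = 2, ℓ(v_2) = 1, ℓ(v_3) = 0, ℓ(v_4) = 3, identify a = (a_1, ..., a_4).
a = (3, -1, -1, -4)

Write a = (a_1, ..., a_4) in the standard basis. For each basis vector v_i, ℓ(v_i) = <v_i, a> is a linear equation in the a_j's. Collect the n equations into a matrix system V a = ℓ, where row i of V is v_i (expressed in the standard basis). Since V is invertible (lower-triangular with 1s on the diagonal, up to permutation), solve by back-substitution:
  V =
[[1, 1, 0, 0],
 [1, 1, 1, 0],
 [1, 0, -1, 1],
 [1, 0, 0, 0]]
  V a = (2, 1, 0, 3)
Solving gives a = (3, -1, -1, -4).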